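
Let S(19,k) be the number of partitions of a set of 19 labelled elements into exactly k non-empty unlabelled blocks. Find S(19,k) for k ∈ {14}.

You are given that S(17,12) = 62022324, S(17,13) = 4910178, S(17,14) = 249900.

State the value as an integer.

243577530

row 18: T[18][13]=13·4910178+62022324=125854638  T[18][14]=14·249900+4910178=8408778
row 19: T[19][14]=14·8408778+125854638=243577530
Read S(19,14) = 243577530.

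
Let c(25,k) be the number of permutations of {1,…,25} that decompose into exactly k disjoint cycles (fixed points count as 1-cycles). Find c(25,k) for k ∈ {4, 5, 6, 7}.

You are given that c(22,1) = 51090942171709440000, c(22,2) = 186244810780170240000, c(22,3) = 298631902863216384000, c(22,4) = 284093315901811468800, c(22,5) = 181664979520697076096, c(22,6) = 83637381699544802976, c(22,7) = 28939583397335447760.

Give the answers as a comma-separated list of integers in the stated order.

@23  (23,2):186244810780170240000·22+51090942171709440000→4148476779335454720000, (23,3):298631902863216384000·22+186244810780170240000→6756146673770930688000, (23,4):284093315901811468800·22+298631902863216384000→6548684852703068697600, (23,5):181664979520697076096·22+284093315901811468800→4280722865357147142912, (23,6):83637381699544802976·22+181664979520697076096→2021687376910682741568, (23,7):28939583397335447760·22+83637381699544802976→720308216440924653696
@24  (24,3):6756146673770930688000·23+4148476779335454720000→159539850276066860544000, (24,4):6548684852703068697600·23+6756146673770930688000→157375898285941510732800, (24,5):4280722865357147142912·23+6548684852703068697600→105005310755917452984576, (24,6):2021687376910682741568·23+4280722865357147142912→50779532534302850198976, (24,7):720308216440924653696·23+2021687376910682741568→18588776355051949776576
@25  (25,4):157375898285941510732800·24+159539850276066860544000→3936561409138663118131200, (25,5):105005310755917452984576·24+157375898285941510732800→2677503356427960382362624, (25,6):50779532534302850198976·24+105005310755917452984576→1323714091579185857760000, (25,7):18588776355051949776576·24+50779532534302850198976→496910165055549644836800
Read c(25,4) = 3936561409138663118131200, c(25,5) = 2677503356427960382362624, c(25,6) = 1323714091579185857760000, c(25,7) = 496910165055549644836800.

3936561409138663118131200, 2677503356427960382362624, 1323714091579185857760000, 496910165055549644836800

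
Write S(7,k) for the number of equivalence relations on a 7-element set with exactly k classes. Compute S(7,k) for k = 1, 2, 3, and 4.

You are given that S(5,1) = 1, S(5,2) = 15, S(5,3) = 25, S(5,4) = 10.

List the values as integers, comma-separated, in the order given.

1, 63, 301, 350

@6  (6,1):1·1+0→1, (6,2):15·2+1→31, (6,3):25·3+15→90, (6,4):10·4+25→65
@7  (7,1):1·1+0→1, (7,2):31·2+1→63, (7,3):90·3+31→301, (7,4):65·4+90→350
Read S(7,1) = 1, S(7,2) = 63, S(7,3) = 301, S(7,4) = 350.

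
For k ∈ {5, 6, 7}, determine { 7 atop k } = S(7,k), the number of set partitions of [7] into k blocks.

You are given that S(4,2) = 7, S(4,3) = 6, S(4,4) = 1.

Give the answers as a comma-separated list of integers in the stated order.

@5  (5,3):6·3+7→25, (5,4):1·4+6→10, (5,5):0·5+1→1
@6  (6,4):10·4+25→65, (6,5):1·5+10→15, (6,6):0·6+1→1
@7  (7,5):15·5+65→140, (7,6):1·6+15→21, (7,7):0·7+1→1
Read S(7,5) = 140, S(7,6) = 21, S(7,7) = 1.

140, 21, 1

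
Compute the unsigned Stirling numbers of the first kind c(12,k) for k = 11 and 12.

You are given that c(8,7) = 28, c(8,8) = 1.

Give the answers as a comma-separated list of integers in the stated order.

@9  (9,8):1·8+28→36, (9,9):0·8+1→1
@10  (10,9):1·9+36→45, (10,10):0·9+1→1
@11  (11,10):1·10+45→55, (11,11):0·10+1→1
@12  (12,11):1·11+55→66, (12,12):0·11+1→1
Read c(12,11) = 66, c(12,12) = 1.

66, 1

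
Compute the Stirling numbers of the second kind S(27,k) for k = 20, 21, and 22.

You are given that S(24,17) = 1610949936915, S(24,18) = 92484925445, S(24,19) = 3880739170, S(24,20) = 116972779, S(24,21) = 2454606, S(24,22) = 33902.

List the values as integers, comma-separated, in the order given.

12246296312250, 495564056130, 15015551265

row 25: T[25][18]=18·92484925445+1610949936915=3275678594925  T[25][19]=19·3880739170+92484925445=166218969675  T[25][20]=20·116972779+3880739170=6220194750  T[25][21]=21·2454606+116972779=168519505  T[25][22]=22·33902+2454606=3200450
row 26: T[26][19]=19·166218969675+3275678594925=6433839018750  T[26][20]=20·6220194750+166218969675=290622864675  T[26][21]=21·168519505+6220194750=9759104355  T[26][22]=22·3200450+168519505=238929405
row 27: T[27][20]=20·290622864675+6433839018750=12246296312250  T[27][21]=21·9759104355+290622864675=495564056130  T[27][22]=22·238929405+9759104355=15015551265
Read S(27,20) = 12246296312250, S(27,21) = 495564056130, S(27,22) = 15015551265.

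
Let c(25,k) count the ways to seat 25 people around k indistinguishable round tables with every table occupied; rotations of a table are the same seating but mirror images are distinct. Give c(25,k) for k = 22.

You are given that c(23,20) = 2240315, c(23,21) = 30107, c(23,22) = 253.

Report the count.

3795000

@24  (24,21):30107·23+2240315→2932776, (24,22):253·23+30107→35926
@25  (25,22):35926·24+2932776→3795000
Read c(25,22) = 3795000.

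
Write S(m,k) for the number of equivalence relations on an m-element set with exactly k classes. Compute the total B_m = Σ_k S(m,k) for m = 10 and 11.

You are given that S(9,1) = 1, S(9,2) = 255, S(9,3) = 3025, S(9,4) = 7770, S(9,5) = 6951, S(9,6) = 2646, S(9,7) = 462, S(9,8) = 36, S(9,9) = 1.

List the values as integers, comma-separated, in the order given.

115975, 678570

row 10: T[10][1]=1·1+0=1  T[10][2]=2·255+1=511  T[10][3]=3·3025+255=9330  T[10][4]=4·7770+3025=34105  T[10][5]=5·6951+7770=42525  T[10][6]=6·2646+6951=22827  T[10][7]=7·462+2646=5880  T[10][8]=8·36+462=750  T[10][9]=9·1+36=45  T[10][10]=10·0+1=1
row 11: T[11][1]=1·1+0=1  T[11][2]=2·511+1=1023  T[11][3]=3·9330+511=28501  T[11][4]=4·34105+9330=145750  T[11][5]=5·42525+34105=246730  T[11][6]=6·22827+42525=179487  T[11][7]=7·5880+22827=63987  T[11][8]=8·750+5880=11880  T[11][9]=9·45+750=1155  T[11][10]=10·1+45=55  T[11][11]=11·0+1=1
B_10 = ΣS(10,k) = 1+511+9330+34105+42525+22827+5880+750+45+1 = 115975
B_11 = ΣS(11,k) = 1+1023+28501+145750+246730+179487+63987+11880+1155+55+1 = 678570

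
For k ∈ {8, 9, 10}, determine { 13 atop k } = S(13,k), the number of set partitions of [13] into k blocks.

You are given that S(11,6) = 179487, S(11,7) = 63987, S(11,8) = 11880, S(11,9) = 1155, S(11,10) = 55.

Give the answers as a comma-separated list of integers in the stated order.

1899612, 359502, 39325

[12] T[12,7]:7*63987+179487=627396 · T[12,8]:8*11880+63987=159027 · T[12,9]:9*1155+11880=22275 · T[12,10]:10*55+1155=1705
[13] T[13,8]:8*159027+627396=1899612 · T[13,9]:9*22275+159027=359502 · T[13,10]:10*1705+22275=39325
Read S(13,8) = 1899612, S(13,9) = 359502, S(13,10) = 39325.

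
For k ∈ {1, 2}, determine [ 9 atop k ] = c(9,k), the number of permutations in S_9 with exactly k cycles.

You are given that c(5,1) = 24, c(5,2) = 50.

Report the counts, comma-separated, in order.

@6  (6,1):24·5+0→120, (6,2):50·5+24→274
@7  (7,1):120·6+0→720, (7,2):274·6+120→1764
@8  (8,1):720·7+0→5040, (8,2):1764·7+720→13068
@9  (9,1):5040·8+0→40320, (9,2):13068·8+5040→109584
Read c(9,1) = 40320, c(9,2) = 109584.

40320, 109584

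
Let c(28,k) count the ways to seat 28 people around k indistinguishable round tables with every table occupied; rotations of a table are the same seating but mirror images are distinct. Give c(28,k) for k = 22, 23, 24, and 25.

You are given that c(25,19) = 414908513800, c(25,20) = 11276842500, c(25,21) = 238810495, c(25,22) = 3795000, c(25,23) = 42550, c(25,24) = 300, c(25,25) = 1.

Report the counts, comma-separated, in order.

@26  (26,20):11276842500·25+414908513800→696829576300, (26,21):238810495·25+11276842500→17247104875, (26,22):3795000·25+238810495→333685495, (26,23):42550·25+3795000→4858750, (26,24):300·25+42550→50050, (26,25):1·25+300→325
@27  (27,21):17247104875·26+696829576300→1145254303050, (27,22):333685495·26+17247104875→25922927745, (27,23):4858750·26+333685495→460012995, (27,24):50050·26+4858750→6160050, (27,25):325·26+50050→58500
@28  (28,22):25922927745·27+1145254303050→1845173352165, (28,23):460012995·27+25922927745→38343278610, (28,24):6160050·27+460012995→626334345, (28,25):58500·27+6160050→7739550
Read c(28,22) = 1845173352165, c(28,23) = 38343278610, c(28,24) = 626334345, c(28,25) = 7739550.

1845173352165, 38343278610, 626334345, 7739550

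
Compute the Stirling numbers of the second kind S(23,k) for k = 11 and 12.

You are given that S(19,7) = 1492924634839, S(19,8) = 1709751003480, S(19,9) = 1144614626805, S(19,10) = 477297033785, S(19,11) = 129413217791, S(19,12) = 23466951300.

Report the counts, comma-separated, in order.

4864251308951100, 1672162773483930

@20  (20,8):1709751003480·8+1492924634839→15170932662679, (20,9):1144614626805·9+1709751003480→12011282644725, (20,10):477297033785·10+1144614626805→5917584964655, (20,11):129413217791·11+477297033785→1900842429486, (20,12):23466951300·12+129413217791→411016633391
@21  (21,9):12011282644725·9+15170932662679→123272476465204, (21,10):5917584964655·10+12011282644725→71187132291275, (21,11):1900842429486·11+5917584964655→26826851689001, (21,12):411016633391·12+1900842429486→6833042030178
@22  (22,10):71187132291275·10+123272476465204→835143799377954, (22,11):26826851689001·11+71187132291275→366282500870286, (22,12):6833042030178·12+26826851689001→108823356051137
@23  (23,11):366282500870286·11+835143799377954→4864251308951100, (23,12):108823356051137·12+366282500870286→1672162773483930
Read S(23,11) = 4864251308951100, S(23,12) = 1672162773483930.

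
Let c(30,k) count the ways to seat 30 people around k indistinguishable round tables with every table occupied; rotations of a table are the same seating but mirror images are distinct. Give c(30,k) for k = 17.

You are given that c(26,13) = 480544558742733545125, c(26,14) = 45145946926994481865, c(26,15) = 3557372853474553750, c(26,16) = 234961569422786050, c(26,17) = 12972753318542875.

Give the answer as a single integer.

@27  (27,14):45145946926994481865·26+480544558742733545125→1654339178844590073615, (27,15):3557372853474553750·26+45145946926994481865→137637641117332879365, (27,16):234961569422786050·26+3557372853474553750→9666373658466991050, (27,17):12972753318542875·26+234961569422786050→572253155704900800
@28  (28,15):137637641117332879365·27+1654339178844590073615→5370555489012577816470, (28,16):9666373658466991050·27+137637641117332879365→398629729895941637715, (28,17):572253155704900800·27+9666373658466991050→25117208862499312650
@29  (29,16):398629729895941637715·28+5370555489012577816470→16532187926098943672490, (29,17):25117208862499312650·28+398629729895941637715→1101911578045922391915
@30  (30,17):1101911578045922391915·29+16532187926098943672490→48487623689430693038025
Read c(30,17) = 48487623689430693038025.

48487623689430693038025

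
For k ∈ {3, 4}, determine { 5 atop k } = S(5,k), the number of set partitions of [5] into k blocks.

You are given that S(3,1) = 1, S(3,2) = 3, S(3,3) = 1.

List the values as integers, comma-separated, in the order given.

25, 10

[4] T[4,2]:2*3+1=7 · T[4,3]:3*1+3=6 · T[4,4]:4*0+1=1
[5] T[5,3]:3*6+7=25 · T[5,4]:4*1+6=10
Read S(5,3) = 25, S(5,4) = 10.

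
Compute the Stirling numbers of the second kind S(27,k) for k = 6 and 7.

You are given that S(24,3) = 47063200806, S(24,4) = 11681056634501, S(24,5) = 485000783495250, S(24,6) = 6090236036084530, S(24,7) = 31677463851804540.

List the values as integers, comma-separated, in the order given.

1359801318005044551, 11647571772911241531

r25: T_25,4=4×11681056634501+47063200806=46771289738810; T_25,5=5×485000783495250+11681056634501=2436684974110751; T_25,6=6×6090236036084530+485000783495250=37026417000002430; T_25,7=7×31677463851804540+6090236036084530=227832482998716310
r26: T_26,5=5×2436684974110751+46771289738810=12230196160292565; T_26,6=6×37026417000002430+2436684974110751=224595186974125331; T_26,7=7×227832482998716310+37026417000002430=1631853797991016600
r27: T_27,6=6×224595186974125331+12230196160292565=1359801318005044551; T_27,7=7×1631853797991016600+224595186974125331=11647571772911241531
Read S(27,6) = 1359801318005044551, S(27,7) = 11647571772911241531.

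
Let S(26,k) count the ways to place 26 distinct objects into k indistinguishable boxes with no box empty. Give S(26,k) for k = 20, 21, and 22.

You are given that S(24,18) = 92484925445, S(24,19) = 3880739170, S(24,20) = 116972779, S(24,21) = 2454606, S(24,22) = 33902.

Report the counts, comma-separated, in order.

r25: T_25,19=19×3880739170+92484925445=166218969675; T_25,20=20×116972779+3880739170=6220194750; T_25,21=21×2454606+116972779=168519505; T_25,22=22×33902+2454606=3200450
r26: T_26,20=20×6220194750+166218969675=290622864675; T_26,21=21×168519505+6220194750=9759104355; T_26,22=22×3200450+168519505=238929405
Read S(26,20) = 290622864675, S(26,21) = 9759104355, S(26,22) = 238929405.

290622864675, 9759104355, 238929405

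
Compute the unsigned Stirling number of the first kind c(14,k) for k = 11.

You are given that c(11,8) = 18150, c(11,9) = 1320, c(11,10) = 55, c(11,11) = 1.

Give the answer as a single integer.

r12: T_12,9=11×1320+18150=32670; T_12,10=11×55+1320=1925; T_12,11=11×1+55=66
r13: T_13,10=12×1925+32670=55770; T_13,11=12×66+1925=2717
r14: T_14,11=13×2717+55770=91091
Read c(14,11) = 91091.

91091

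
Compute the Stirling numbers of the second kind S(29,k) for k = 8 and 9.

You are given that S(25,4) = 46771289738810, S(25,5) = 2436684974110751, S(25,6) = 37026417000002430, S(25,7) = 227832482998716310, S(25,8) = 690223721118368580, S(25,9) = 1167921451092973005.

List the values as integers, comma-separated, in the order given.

3224318613979279184316, 9452962848327254398506

r26: T_26,5=5×2436684974110751+46771289738810=12230196160292565; T_26,6=6×37026417000002430+2436684974110751=224595186974125331; T_26,7=7×227832482998716310+37026417000002430=1631853797991016600; T_26,8=8×690223721118368580+227832482998716310=5749622251945664950; T_26,9=9×1167921451092973005+690223721118368580=11201516780955125625
r27: T_27,6=6×224595186974125331+12230196160292565=1359801318005044551; T_27,7=7×1631853797991016600+224595186974125331=11647571772911241531; T_27,8=8×5749622251945664950+1631853797991016600=47628831813556336200; T_27,9=9×11201516780955125625+5749622251945664950=106563273280541795575
r28: T_28,7=7×11647571772911241531+1359801318005044551=82892803728383735268; T_28,8=8×47628831813556336200+11647571772911241531=392678226281361931131; T_28,9=9×106563273280541795575+47628831813556336200=1006698291338432496375
r29: T_29,8=8×392678226281361931131+82892803728383735268=3224318613979279184316; T_29,9=9×1006698291338432496375+392678226281361931131=9452962848327254398506
Read S(29,8) = 3224318613979279184316, S(29,9) = 9452962848327254398506.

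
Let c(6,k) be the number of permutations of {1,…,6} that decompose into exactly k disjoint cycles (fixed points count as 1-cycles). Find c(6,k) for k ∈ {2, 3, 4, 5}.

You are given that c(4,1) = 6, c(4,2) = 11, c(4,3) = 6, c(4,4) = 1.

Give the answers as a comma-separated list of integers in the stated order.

274, 225, 85, 15

i=5: T(5,1)=0+4·6=24 | T(5,2)=6+4·11=50 | T(5,3)=11+4·6=35 | T(5,4)=6+4·1=10 | T(5,5)=1+4·0=1
i=6: T(6,2)=24+5·50=274 | T(6,3)=50+5·35=225 | T(6,4)=35+5·10=85 | T(6,5)=10+5·1=15
Read c(6,2) = 274, c(6,3) = 225, c(6,4) = 85, c(6,5) = 15.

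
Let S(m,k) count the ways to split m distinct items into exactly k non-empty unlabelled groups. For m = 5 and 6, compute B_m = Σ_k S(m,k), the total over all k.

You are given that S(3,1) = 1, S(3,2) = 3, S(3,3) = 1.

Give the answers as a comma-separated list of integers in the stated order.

row 4: T[4][1]=1·1+0=1  T[4][2]=2·3+1=7  T[4][3]=3·1+3=6  T[4][4]=4·0+1=1
row 5: T[5][1]=1·1+0=1  T[5][2]=2·7+1=15  T[5][3]=3·6+7=25  T[5][4]=4·1+6=10  T[5][5]=5·0+1=1
row 6: T[6][1]=1·1+0=1  T[6][2]=2·15+1=31  T[6][3]=3·25+15=90  T[6][4]=4·10+25=65  T[6][5]=5·1+10=15  T[6][6]=6·0+1=1
B_5 = ΣS(5,k) = 1+15+25+10+1 = 52
B_6 = ΣS(6,k) = 1+31+90+65+15+1 = 203

52, 203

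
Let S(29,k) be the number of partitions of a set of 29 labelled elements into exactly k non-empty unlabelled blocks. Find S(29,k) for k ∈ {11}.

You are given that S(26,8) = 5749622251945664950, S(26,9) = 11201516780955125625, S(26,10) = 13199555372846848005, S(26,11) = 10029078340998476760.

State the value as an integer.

row 27: T[27][9]=9·11201516780955125625+5749622251945664950=106563273280541795575  T[27][10]=10·13199555372846848005+11201516780955125625=143197070509423605675  T[27][11]=11·10029078340998476760+13199555372846848005=123519417123830092365
row 28: T[28][10]=10·143197070509423605675+106563273280541795575=1538533978374777852325  T[28][11]=11·123519417123830092365+143197070509423605675=1501910658871554621690
row 29: T[29][11]=11·1501910658871554621690+1538533978374777852325=18059551225961878690915
Read S(29,11) = 18059551225961878690915.

18059551225961878690915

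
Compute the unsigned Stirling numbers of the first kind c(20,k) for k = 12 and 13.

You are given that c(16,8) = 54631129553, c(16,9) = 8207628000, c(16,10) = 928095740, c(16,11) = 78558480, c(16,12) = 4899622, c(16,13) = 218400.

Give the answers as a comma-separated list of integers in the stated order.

4465226757381, 342252511900

r17: T_17,9=16×8207628000+54631129553=185953177553; T_17,10=16×928095740+8207628000=23057159840; T_17,11=16×78558480+928095740=2185031420; T_17,12=16×4899622+78558480=156952432; T_17,13=16×218400+4899622=8394022
r18: T_18,10=17×23057159840+185953177553=577924894833; T_18,11=17×2185031420+23057159840=60202693980; T_18,12=17×156952432+2185031420=4853222764; T_18,13=17×8394022+156952432=299650806
r19: T_19,11=18×60202693980+577924894833=1661573386473; T_19,12=18×4853222764+60202693980=147560703732; T_19,13=18×299650806+4853222764=10246937272
r20: T_20,12=19×147560703732+1661573386473=4465226757381; T_20,13=19×10246937272+147560703732=342252511900
Read c(20,12) = 4465226757381, c(20,13) = 342252511900.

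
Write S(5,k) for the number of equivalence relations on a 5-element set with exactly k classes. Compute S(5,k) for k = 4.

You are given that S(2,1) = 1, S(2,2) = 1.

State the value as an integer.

i=3: T(3,2)=1+2·1=3 | T(3,3)=1+3·0=1
i=4: T(4,3)=3+3·1=6 | T(4,4)=1+4·0=1
i=5: T(5,4)=6+4·1=10
Read S(5,4) = 10.

10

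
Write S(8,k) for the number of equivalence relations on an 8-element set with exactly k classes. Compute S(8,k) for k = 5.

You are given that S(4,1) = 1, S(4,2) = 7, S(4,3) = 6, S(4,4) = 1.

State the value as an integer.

r5: T_5,2=2×7+1=15; T_5,3=3×6+7=25; T_5,4=4×1+6=10; T_5,5=5×0+1=1
r6: T_6,3=3×25+15=90; T_6,4=4×10+25=65; T_6,5=5×1+10=15
r7: T_7,4=4×65+90=350; T_7,5=5×15+65=140
r8: T_8,5=5×140+350=1050
Read S(8,5) = 1050.

1050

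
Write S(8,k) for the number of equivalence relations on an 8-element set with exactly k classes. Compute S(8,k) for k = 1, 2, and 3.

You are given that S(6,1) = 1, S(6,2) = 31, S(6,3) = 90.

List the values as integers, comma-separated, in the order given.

1, 127, 966

@7  (7,1):1·1+0→1, (7,2):31·2+1→63, (7,3):90·3+31→301
@8  (8,1):1·1+0→1, (8,2):63·2+1→127, (8,3):301·3+63→966
Read S(8,1) = 1, S(8,2) = 127, S(8,3) = 966.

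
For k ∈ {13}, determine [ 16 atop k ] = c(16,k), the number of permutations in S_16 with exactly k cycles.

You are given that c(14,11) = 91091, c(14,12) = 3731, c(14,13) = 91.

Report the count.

218400

r15: T_15,12=14×3731+91091=143325; T_15,13=14×91+3731=5005
r16: T_16,13=15×5005+143325=218400
Read c(16,13) = 218400.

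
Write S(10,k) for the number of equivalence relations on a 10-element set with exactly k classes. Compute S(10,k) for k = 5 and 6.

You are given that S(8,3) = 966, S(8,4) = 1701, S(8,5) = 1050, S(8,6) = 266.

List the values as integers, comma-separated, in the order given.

42525, 22827

i=9: T(9,4)=966+4·1701=7770 | T(9,5)=1701+5·1050=6951 | T(9,6)=1050+6·266=2646
i=10: T(10,5)=7770+5·6951=42525 | T(10,6)=6951+6·2646=22827
Read S(10,5) = 42525, S(10,6) = 22827.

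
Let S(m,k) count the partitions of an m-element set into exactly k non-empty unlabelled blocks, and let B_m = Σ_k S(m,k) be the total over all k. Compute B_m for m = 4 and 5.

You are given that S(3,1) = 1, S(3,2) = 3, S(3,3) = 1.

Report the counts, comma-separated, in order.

15, 52

r4: T_4,1=1×1+0=1; T_4,2=2×3+1=7; T_4,3=3×1+3=6; T_4,4=4×0+1=1
r5: T_5,1=1×1+0=1; T_5,2=2×7+1=15; T_5,3=3×6+7=25; T_5,4=4×1+6=10; T_5,5=5×0+1=1
B_4 = ΣS(4,k) = 1+7+6+1 = 15
B_5 = ΣS(5,k) = 1+15+25+10+1 = 52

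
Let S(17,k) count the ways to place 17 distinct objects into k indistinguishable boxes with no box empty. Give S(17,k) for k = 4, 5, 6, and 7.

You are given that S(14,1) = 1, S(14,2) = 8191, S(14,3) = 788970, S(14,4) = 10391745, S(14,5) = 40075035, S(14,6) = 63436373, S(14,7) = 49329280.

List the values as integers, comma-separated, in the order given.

694337290, 5652751651, 17505749898, 25708104786

[15] T[15,2]:2*8191+1=16383 · T[15,3]:3*788970+8191=2375101 · T[15,4]:4*10391745+788970=42355950 · T[15,5]:5*40075035+10391745=210766920 · T[15,6]:6*63436373+40075035=420693273 · T[15,7]:7*49329280+63436373=408741333
[16] T[16,3]:3*2375101+16383=7141686 · T[16,4]:4*42355950+2375101=171798901 · T[16,5]:5*210766920+42355950=1096190550 · T[16,6]:6*420693273+210766920=2734926558 · T[16,7]:7*408741333+420693273=3281882604
[17] T[17,4]:4*171798901+7141686=694337290 · T[17,5]:5*1096190550+171798901=5652751651 · T[17,6]:6*2734926558+1096190550=17505749898 · T[17,7]:7*3281882604+2734926558=25708104786
Read S(17,4) = 694337290, S(17,5) = 5652751651, S(17,6) = 17505749898, S(17,7) = 25708104786.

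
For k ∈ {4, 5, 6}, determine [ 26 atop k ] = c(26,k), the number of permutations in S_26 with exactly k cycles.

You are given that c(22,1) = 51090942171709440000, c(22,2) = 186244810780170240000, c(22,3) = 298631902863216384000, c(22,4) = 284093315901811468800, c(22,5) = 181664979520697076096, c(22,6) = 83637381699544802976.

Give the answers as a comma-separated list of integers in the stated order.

102339530601744675672576000, 70874145319837672677196800, 35770355645907606826362624

r23: T_23,1=22×51090942171709440000+0=1124000727777607680000; T_23,2=22×186244810780170240000+51090942171709440000=4148476779335454720000; T_23,3=22×298631902863216384000+186244810780170240000=6756146673770930688000; T_23,4=22×284093315901811468800+298631902863216384000=6548684852703068697600; T_23,5=22×181664979520697076096+284093315901811468800=4280722865357147142912; T_23,6=22×83637381699544802976+181664979520697076096=2021687376910682741568
r24: T_24,2=23×4148476779335454720000+1124000727777607680000=96538966652493066240000; T_24,3=23×6756146673770930688000+4148476779335454720000=159539850276066860544000; T_24,4=23×6548684852703068697600+6756146673770930688000=157375898285941510732800; T_24,5=23×4280722865357147142912+6548684852703068697600=105005310755917452984576; T_24,6=23×2021687376910682741568+4280722865357147142912=50779532534302850198976
r25: T_25,3=24×159539850276066860544000+96538966652493066240000=3925495373278097719296000; T_25,4=24×157375898285941510732800+159539850276066860544000=3936561409138663118131200; T_25,5=24×105005310755917452984576+157375898285941510732800=2677503356427960382362624; T_25,6=24×50779532534302850198976+105005310755917452984576=1323714091579185857760000
r26: T_26,4=25×3936561409138663118131200+3925495373278097719296000=102339530601744675672576000; T_26,5=25×2677503356427960382362624+3936561409138663118131200=70874145319837672677196800; T_26,6=25×1323714091579185857760000+2677503356427960382362624=35770355645907606826362624
Read c(26,4) = 102339530601744675672576000, c(26,5) = 70874145319837672677196800, c(26,6) = 35770355645907606826362624.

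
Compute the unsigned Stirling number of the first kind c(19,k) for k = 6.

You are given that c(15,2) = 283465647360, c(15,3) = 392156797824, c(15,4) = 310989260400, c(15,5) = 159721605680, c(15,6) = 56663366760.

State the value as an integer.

r16: T_16,3=15×392156797824+283465647360=6165817614720; T_16,4=15×310989260400+392156797824=5056995703824; T_16,5=15×159721605680+310989260400=2706813345600; T_16,6=15×56663366760+159721605680=1009672107080
r17: T_17,4=16×5056995703824+6165817614720=87077748875904; T_17,5=16×2706813345600+5056995703824=48366009233424; T_17,6=16×1009672107080+2706813345600=18861567058880
r18: T_18,5=17×48366009233424+87077748875904=909299905844112; T_18,6=17×18861567058880+48366009233424=369012649234384
r19: T_19,6=18×369012649234384+909299905844112=7551527592063024
Read c(19,6) = 7551527592063024.

7551527592063024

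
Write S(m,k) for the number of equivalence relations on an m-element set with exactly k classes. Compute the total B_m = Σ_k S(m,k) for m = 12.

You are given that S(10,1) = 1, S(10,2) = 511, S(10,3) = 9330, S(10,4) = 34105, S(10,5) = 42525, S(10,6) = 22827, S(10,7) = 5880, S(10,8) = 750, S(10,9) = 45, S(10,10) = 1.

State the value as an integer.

4213597

row 11: T[11][1]=1·1+0=1  T[11][2]=2·511+1=1023  T[11][3]=3·9330+511=28501  T[11][4]=4·34105+9330=145750  T[11][5]=5·42525+34105=246730  T[11][6]=6·22827+42525=179487  T[11][7]=7·5880+22827=63987  T[11][8]=8·750+5880=11880  T[11][9]=9·45+750=1155  T[11][10]=10·1+45=55  T[11][11]=11·0+1=1
row 12: T[12][1]=1·1+0=1  T[12][2]=2·1023+1=2047  T[12][3]=3·28501+1023=86526  T[12][4]=4·145750+28501=611501  T[12][5]=5·246730+145750=1379400  T[12][6]=6·179487+246730=1323652  T[12][7]=7·63987+179487=627396  T[12][8]=8·11880+63987=159027  T[12][9]=9·1155+11880=22275  T[12][10]=10·55+1155=1705  T[12][11]=11·1+55=66  T[12][12]=12·0+1=1
B_12 = ΣS(12,k) = 1+2047+86526+611501+1379400+1323652+627396+159027+22275+1705+66+1 = 4213597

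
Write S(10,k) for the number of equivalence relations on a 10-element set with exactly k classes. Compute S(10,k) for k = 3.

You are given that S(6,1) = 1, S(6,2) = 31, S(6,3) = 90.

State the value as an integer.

row 7: T[7][1]=1·1+0=1  T[7][2]=2·31+1=63  T[7][3]=3·90+31=301
row 8: T[8][1]=1·1+0=1  T[8][2]=2·63+1=127  T[8][3]=3·301+63=966
row 9: T[9][2]=2·127+1=255  T[9][3]=3·966+127=3025
row 10: T[10][3]=3·3025+255=9330
Read S(10,3) = 9330.

9330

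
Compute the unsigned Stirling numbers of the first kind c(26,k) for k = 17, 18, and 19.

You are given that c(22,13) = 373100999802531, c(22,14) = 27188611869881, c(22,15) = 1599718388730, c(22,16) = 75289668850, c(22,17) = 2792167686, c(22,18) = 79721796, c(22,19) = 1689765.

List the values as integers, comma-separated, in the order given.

i=23: T(23,14)=373100999802531+22·27188611869881=971250460939913 | T(23,15)=27188611869881+22·1599718388730=62382416421941 | T(23,16)=1599718388730+22·75289668850=3256091103430 | T(23,17)=75289668850+22·2792167686=136717357942 | T(23,18)=2792167686+22·79721796=4546047198 | T(23,19)=79721796+22·1689765=116896626
i=24: T(24,15)=971250460939913+23·62382416421941=2406046038644556 | T(24,16)=62382416421941+23·3256091103430=137272511800831 | T(24,17)=3256091103430+23·136717357942=6400590336096 | T(24,18)=136717357942+23·4546047198=241276443496 | T(24,19)=4546047198+23·116896626=7234669596
i=25: T(25,16)=2406046038644556+24·137272511800831=5700586321864500 | T(25,17)=137272511800831+24·6400590336096=290886679867135 | T(25,18)=6400590336096+24·241276443496=12191224980000 | T(25,19)=241276443496+24·7234669596=414908513800
i=26: T(26,17)=5700586321864500+25·290886679867135=12972753318542875 | T(26,18)=290886679867135+25·12191224980000=595667304367135 | T(26,19)=12191224980000+25·414908513800=22563937825000
Read c(26,17) = 12972753318542875, c(26,18) = 595667304367135, c(26,19) = 22563937825000.

12972753318542875, 595667304367135, 22563937825000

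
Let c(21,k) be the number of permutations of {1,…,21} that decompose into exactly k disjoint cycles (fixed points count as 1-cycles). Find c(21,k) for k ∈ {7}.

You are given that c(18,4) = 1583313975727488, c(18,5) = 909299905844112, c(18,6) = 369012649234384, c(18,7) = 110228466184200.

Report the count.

1206647803780373360

i=19: T(19,5)=1583313975727488+18·909299905844112=17950712280921504 | T(19,6)=909299905844112+18·369012649234384=7551527592063024 | T(19,7)=369012649234384+18·110228466184200=2353125040549984
i=20: T(20,6)=17950712280921504+19·7551527592063024=161429736530118960 | T(20,7)=7551527592063024+19·2353125040549984=52260903362512720
i=21: T(21,7)=161429736530118960+20·52260903362512720=1206647803780373360
Read c(21,7) = 1206647803780373360.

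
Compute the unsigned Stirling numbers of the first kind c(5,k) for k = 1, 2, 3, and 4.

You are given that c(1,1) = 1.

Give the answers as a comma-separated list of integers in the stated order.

@2  (2,1):1·1+0→1, (2,2):0·1+1→1
@3  (3,1):1·2+0→2, (3,2):1·2+1→3, (3,3):0·2+1→1
@4  (4,1):2·3+0→6, (4,2):3·3+2→11, (4,3):1·3+3→6, (4,4):0·3+1→1
@5  (5,1):6·4+0→24, (5,2):11·4+6→50, (5,3):6·4+11→35, (5,4):1·4+6→10
Read c(5,1) = 24, c(5,2) = 50, c(5,3) = 35, c(5,4) = 10.

24, 50, 35, 10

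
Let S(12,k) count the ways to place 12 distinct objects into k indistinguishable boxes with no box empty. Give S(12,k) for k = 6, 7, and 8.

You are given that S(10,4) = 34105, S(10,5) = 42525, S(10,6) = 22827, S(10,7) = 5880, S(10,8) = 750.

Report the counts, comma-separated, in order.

row 11: T[11][5]=5·42525+34105=246730  T[11][6]=6·22827+42525=179487  T[11][7]=7·5880+22827=63987  T[11][8]=8·750+5880=11880
row 12: T[12][6]=6·179487+246730=1323652  T[12][7]=7·63987+179487=627396  T[12][8]=8·11880+63987=159027
Read S(12,6) = 1323652, S(12,7) = 627396, S(12,8) = 159027.

1323652, 627396, 159027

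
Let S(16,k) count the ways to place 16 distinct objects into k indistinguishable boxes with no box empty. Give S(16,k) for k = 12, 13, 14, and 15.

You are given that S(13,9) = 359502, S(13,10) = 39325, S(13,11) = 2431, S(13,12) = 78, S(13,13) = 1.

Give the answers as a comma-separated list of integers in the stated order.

2757118, 165620, 6020, 120

[14] T[14,10]:10*39325+359502=752752 · T[14,11]:11*2431+39325=66066 · T[14,12]:12*78+2431=3367 · T[14,13]:13*1+78=91 · T[14,14]:14*0+1=1
[15] T[15,11]:11*66066+752752=1479478 · T[15,12]:12*3367+66066=106470 · T[15,13]:13*91+3367=4550 · T[15,14]:14*1+91=105 · T[15,15]:15*0+1=1
[16] T[16,12]:12*106470+1479478=2757118 · T[16,13]:13*4550+106470=165620 · T[16,14]:14*105+4550=6020 · T[16,15]:15*1+105=120
Read S(16,12) = 2757118, S(16,13) = 165620, S(16,14) = 6020, S(16,15) = 120.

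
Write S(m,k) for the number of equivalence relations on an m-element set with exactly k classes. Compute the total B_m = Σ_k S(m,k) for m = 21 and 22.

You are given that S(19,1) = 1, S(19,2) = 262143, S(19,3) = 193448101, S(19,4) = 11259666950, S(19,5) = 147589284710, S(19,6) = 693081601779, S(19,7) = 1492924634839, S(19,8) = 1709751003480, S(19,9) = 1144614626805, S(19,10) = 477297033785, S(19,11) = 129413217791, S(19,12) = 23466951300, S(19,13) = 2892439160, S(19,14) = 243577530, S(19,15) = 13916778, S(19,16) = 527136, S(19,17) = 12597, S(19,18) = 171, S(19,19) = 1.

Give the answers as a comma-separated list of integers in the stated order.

474869816156751, 4506715738447323

i=20: T(20,1)=0+1·1=1 | T(20,2)=1+2·262143=524287 | T(20,3)=262143+3·193448101=580606446 | T(20,4)=193448101+4·11259666950=45232115901 | T(20,5)=11259666950+5·147589284710=749206090500 | T(20,6)=147589284710+6·693081601779=4306078895384 | T(20,7)=693081601779+7·1492924634839=11143554045652 | T(20,8)=1492924634839+8·1709751003480=15170932662679 | T(20,9)=1709751003480+9·1144614626805=12011282644725 | T(20,10)=1144614626805+10·477297033785=5917584964655 | T(20,11)=477297033785+11·129413217791=1900842429486 | T(20,12)=129413217791+12·23466951300=411016633391 | T(20,13)=23466951300+13·2892439160=61068660380 | T(20,14)=2892439160+14·243577530=6302524580 | T(20,15)=243577530+15·13916778=452329200 | T(20,16)=13916778+16·527136=22350954 | T(20,17)=527136+17·12597=741285 | T(20,18)=12597+18·171=15675 | T(20,19)=171+19·1=190 | T(20,20)=1+20·0=1
i=21: T(21,1)=0+1·1=1 | T(21,2)=1+2·524287=1048575 | T(21,3)=524287+3·580606446=1742343625 | T(21,4)=580606446+4·45232115901=181509070050 | T(21,5)=45232115901+5·749206090500=3791262568401 | T(21,6)=749206090500+6·4306078895384=26585679462804 | T(21,7)=4306078895384+7·11143554045652=82310957214948 | T(21,8)=11143554045652+8·15170932662679=132511015347084 | T(21,9)=15170932662679+9·12011282644725=123272476465204 | T(21,10)=12011282644725+10·5917584964655=71187132291275 | T(21,11)=5917584964655+11·1900842429486=26826851689001 | T(21,12)=1900842429486+12·411016633391=6833042030178 | T(21,13)=411016633391+13·61068660380=1204909218331 | T(21,14)=61068660380+14·6302524580=149304004500 | T(21,15)=6302524580+15·452329200=13087462580 | T(21,16)=452329200+16·22350954=809944464 | T(21,17)=22350954+17·741285=34952799 | T(21,18)=741285+18·15675=1023435 | T(21,19)=15675+19·190=19285 | T(21,20)=190+20·1=210 | T(21,21)=1+21·0=1
i=22: T(22,1)=0+1·1=1 | T(22,2)=1+2·1048575=2097151 | T(22,3)=1048575+3·1742343625=5228079450 | T(22,4)=1742343625+4·181509070050=727778623825 | T(22,5)=181509070050+5·3791262568401=19137821912055 | T(22,6)=3791262568401+6·26585679462804=163305339345225 | T(22,7)=26585679462804+7·82310957214948=602762379967440 | T(22,8)=82310957214948+8·132511015347084=1142399079991620 | T(22,9)=132511015347084+9·123272476465204=1241963303533920 | T(22,10)=123272476465204+10·71187132291275=835143799377954 | T(22,11)=71187132291275+11·26826851689001=366282500870286 | T(22,12)=26826851689001+12·6833042030178=108823356051137 | T(22,13)=6833042030178+13·1204909218331=22496861868481 | T(22,14)=1204909218331+14·149304004500=3295165281331 | T(22,15)=149304004500+15·13087462580=345615943200 | T(22,16)=13087462580+16·809944464=26046574004 | T(22,17)=809944464+17·34952799=1404142047 | T(22,18)=34952799+18·1023435=53374629 | T(22,19)=1023435+19·19285=1389850 | T(22,20)=19285+20·210=23485 | T(22,21)=210+21·1=231 | T(22,22)=1+22·0=1
B_21 = ΣS(21,k) = 1+1048575+1742343625+181509070050+3791262568401+26585679462804+82310957214948+132511015347084+123272476465204+71187132291275+26826851689001+6833042030178+1204909218331+149304004500+13087462580+809944464+34952799+1023435+19285+210+1 = 474869816156751
B_22 = ΣS(22,k) = 1+2097151+5228079450+727778623825+19137821912055+163305339345225+602762379967440+1142399079991620+1241963303533920+835143799377954+366282500870286+108823356051137+22496861868481+3295165281331+345615943200+26046574004+1404142047+53374629+1389850+23485+231+1 = 4506715738447323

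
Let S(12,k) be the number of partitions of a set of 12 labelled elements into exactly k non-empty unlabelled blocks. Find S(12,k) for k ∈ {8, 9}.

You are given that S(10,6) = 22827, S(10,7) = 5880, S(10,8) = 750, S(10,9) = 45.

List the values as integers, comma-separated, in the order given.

@11  (11,7):5880·7+22827→63987, (11,8):750·8+5880→11880, (11,9):45·9+750→1155
@12  (12,8):11880·8+63987→159027, (12,9):1155·9+11880→22275
Read S(12,8) = 159027, S(12,9) = 22275.

159027, 22275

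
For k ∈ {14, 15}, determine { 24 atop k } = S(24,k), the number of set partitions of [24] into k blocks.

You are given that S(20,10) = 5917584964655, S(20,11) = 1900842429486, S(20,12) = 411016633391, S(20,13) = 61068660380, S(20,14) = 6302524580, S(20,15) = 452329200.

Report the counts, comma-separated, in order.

1362091021641000, 195820242247080

row 21: T[21][11]=11·1900842429486+5917584964655=26826851689001  T[21][12]=12·411016633391+1900842429486=6833042030178  T[21][13]=13·61068660380+411016633391=1204909218331  T[21][14]=14·6302524580+61068660380=149304004500  T[21][15]=15·452329200+6302524580=13087462580
row 22: T[22][12]=12·6833042030178+26826851689001=108823356051137  T[22][13]=13·1204909218331+6833042030178=22496861868481  T[22][14]=14·149304004500+1204909218331=3295165281331  T[22][15]=15·13087462580+149304004500=345615943200
row 23: T[23][13]=13·22496861868481+108823356051137=401282560341390  T[23][14]=14·3295165281331+22496861868481=68629175807115  T[23][15]=15·345615943200+3295165281331=8479404429331
row 24: T[24][14]=14·68629175807115+401282560341390=1362091021641000  T[24][15]=15·8479404429331+68629175807115=195820242247080
Read S(24,14) = 1362091021641000, S(24,15) = 195820242247080.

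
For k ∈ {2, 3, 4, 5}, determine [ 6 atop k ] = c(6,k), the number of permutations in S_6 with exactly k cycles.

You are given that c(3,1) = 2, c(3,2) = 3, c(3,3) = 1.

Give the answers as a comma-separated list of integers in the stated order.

274, 225, 85, 15

@4  (4,1):2·3+0→6, (4,2):3·3+2→11, (4,3):1·3+3→6, (4,4):0·3+1→1
@5  (5,1):6·4+0→24, (5,2):11·4+6→50, (5,3):6·4+11→35, (5,4):1·4+6→10, (5,5):0·4+1→1
@6  (6,2):50·5+24→274, (6,3):35·5+50→225, (6,4):10·5+35→85, (6,5):1·5+10→15
Read c(6,2) = 274, c(6,3) = 225, c(6,4) = 85, c(6,5) = 15.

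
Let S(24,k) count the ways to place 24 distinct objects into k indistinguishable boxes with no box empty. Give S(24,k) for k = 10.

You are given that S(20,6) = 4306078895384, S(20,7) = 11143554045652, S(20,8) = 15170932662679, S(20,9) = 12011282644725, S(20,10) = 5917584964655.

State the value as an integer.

[21] T[21,7]:7*11143554045652+4306078895384=82310957214948 · T[21,8]:8*15170932662679+11143554045652=132511015347084 · T[21,9]:9*12011282644725+15170932662679=123272476465204 · T[21,10]:10*5917584964655+12011282644725=71187132291275
[22] T[22,8]:8*132511015347084+82310957214948=1142399079991620 · T[22,9]:9*123272476465204+132511015347084=1241963303533920 · T[22,10]:10*71187132291275+123272476465204=835143799377954
[23] T[23,9]:9*1241963303533920+1142399079991620=12320068811796900 · T[23,10]:10*835143799377954+1241963303533920=9593401297313460
[24] T[24,10]:10*9593401297313460+12320068811796900=108254081784931500
Read S(24,10) = 108254081784931500.

108254081784931500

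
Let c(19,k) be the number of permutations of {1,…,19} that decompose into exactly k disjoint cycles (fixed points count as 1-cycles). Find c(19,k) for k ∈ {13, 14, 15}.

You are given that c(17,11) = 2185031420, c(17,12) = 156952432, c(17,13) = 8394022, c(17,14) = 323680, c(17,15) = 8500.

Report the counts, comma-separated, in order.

10246937272, 549789282, 22323822

r18: T_18,12=17×156952432+2185031420=4853222764; T_18,13=17×8394022+156952432=299650806; T_18,14=17×323680+8394022=13896582; T_18,15=17×8500+323680=468180
r19: T_19,13=18×299650806+4853222764=10246937272; T_19,14=18×13896582+299650806=549789282; T_19,15=18×468180+13896582=22323822
Read c(19,13) = 10246937272, c(19,14) = 549789282, c(19,15) = 22323822.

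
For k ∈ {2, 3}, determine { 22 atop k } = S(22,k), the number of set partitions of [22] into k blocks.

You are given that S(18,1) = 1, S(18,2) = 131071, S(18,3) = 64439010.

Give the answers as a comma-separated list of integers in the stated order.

2097151, 5228079450

@19  (19,1):1·1+0→1, (19,2):131071·2+1→262143, (19,3):64439010·3+131071→193448101
@20  (20,1):1·1+0→1, (20,2):262143·2+1→524287, (20,3):193448101·3+262143→580606446
@21  (21,1):1·1+0→1, (21,2):524287·2+1→1048575, (21,3):580606446·3+524287→1742343625
@22  (22,2):1048575·2+1→2097151, (22,3):1742343625·3+1048575→5228079450
Read S(22,2) = 2097151, S(22,3) = 5228079450.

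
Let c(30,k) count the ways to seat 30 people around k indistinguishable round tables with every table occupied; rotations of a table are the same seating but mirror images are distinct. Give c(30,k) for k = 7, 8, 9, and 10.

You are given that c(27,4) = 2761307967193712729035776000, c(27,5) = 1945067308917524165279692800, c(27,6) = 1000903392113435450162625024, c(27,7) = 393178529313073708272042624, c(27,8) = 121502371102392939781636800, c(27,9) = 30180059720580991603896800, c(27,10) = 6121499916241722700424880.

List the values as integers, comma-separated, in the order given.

11139316913434780466101123891200, 3674201658710345201899117607040, 981347603630155088295475765440, 215760462268683520394805979744

[28] T[28,5]:27*1945067308917524165279692800+2761307967193712729035776000=55278125307966865191587481600 · T[28,6]:27*1000903392113435450162625024+1945067308917524165279692800=28969458895980281319670568448 · T[28,7]:27*393178529313073708272042624+1000903392113435450162625024=11616723683566425573507775872 · T[28,8]:27*121502371102392939781636800+393178529313073708272042624=3673742549077683082376236224 · T[28,9]:27*30180059720580991603896800+121502371102392939781636800=936363983558079713086850400 · T[28,10]:27*6121499916241722700424880+30180059720580991603896800=195460557459107504515368560
[29] T[29,6]:28*28969458895980281319670568448+55278125307966865191587481600=866422974395414742142363398144 · T[29,7]:28*11616723683566425573507775872+28969458895980281319670568448=354237722035840197377888292864 · T[29,8]:28*3673742549077683082376236224+11616723683566425573507775872=114481515057741551880042390144 · T[29,9]:28*936363983558079713086850400+3673742549077683082376236224=29891934088703915048808047424 · T[29,10]:28*195460557459107504515368560+936363983558079713086850400=6409259592413089839517170080
[30] T[30,7]:29*354237722035840197377888292864+866422974395414742142363398144=11139316913434780466101123891200 · T[30,8]:29*114481515057741551880042390144+354237722035840197377888292864=3674201658710345201899117607040 · T[30,9]:29*29891934088703915048808047424+114481515057741551880042390144=981347603630155088295475765440 · T[30,10]:29*6409259592413089839517170080+29891934088703915048808047424=215760462268683520394805979744
Read c(30,7) = 11139316913434780466101123891200, c(30,8) = 3674201658710345201899117607040, c(30,9) = 981347603630155088295475765440, c(30,10) = 215760462268683520394805979744.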